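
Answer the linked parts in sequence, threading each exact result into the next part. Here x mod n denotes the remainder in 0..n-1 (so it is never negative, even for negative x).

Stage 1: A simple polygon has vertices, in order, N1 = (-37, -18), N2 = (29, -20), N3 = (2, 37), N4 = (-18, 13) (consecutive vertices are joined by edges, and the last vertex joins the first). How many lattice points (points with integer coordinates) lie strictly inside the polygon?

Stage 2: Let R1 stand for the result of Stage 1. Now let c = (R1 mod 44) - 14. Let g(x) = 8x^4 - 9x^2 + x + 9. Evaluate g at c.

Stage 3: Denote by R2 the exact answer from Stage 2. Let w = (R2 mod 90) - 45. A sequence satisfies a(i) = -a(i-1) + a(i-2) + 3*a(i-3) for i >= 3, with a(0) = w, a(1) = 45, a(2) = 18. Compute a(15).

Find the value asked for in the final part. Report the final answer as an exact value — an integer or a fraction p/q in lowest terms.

2679

Stage 1: cross terms: (-37*-20 - 29*-18)=1262, (29*37 - 2*-20)=1113, (2*13 - -18*37)=692, (-18*-18 - -37*13)=805; twice the area = |3872| = 3872; area = 1936; boundary points = 2 + 3 + 4 + 1 = 10; strictly interior points = area - boundary/2 + 1 = 1932; answer 1932
Stage 2: R1 = 1932; c = 26; 8*(26)^4 - 9*(26)^2 + 1*(26)^1 + 9 = (3655808) + (-6084) + (26) + (9) = 3649759; answer 3649759
Stage 3: R2 = 3649759; w = 34; a(3) = -1*(18) + 1*(45) + 3*(34) = 129; iterating: a(3)=129, a(4)=24, a(5)=159, a(6)=252, a(7)=-21, a(8)=750, a(9)=-15, a(10)=702, a(11)=1533, a(12)=-876, a(13)=4515, a(14)=-792, a(15)=2679; answer 2679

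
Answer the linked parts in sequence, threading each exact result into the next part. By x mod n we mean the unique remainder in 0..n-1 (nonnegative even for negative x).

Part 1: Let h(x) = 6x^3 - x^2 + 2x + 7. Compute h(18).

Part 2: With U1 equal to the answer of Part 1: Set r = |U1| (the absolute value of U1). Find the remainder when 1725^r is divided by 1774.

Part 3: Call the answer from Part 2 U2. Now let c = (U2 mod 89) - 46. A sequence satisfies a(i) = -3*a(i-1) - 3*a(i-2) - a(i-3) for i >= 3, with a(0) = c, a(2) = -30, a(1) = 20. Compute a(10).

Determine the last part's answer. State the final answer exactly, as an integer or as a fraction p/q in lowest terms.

934

Part 1: 6*(18)^3 - 1*(18)^2 + 2*(18)^1 + 7 = (34992) + (-324) + (36) + (7) = 34711; answer 34711
Part 2: U1 = 34711; r = 34711; squarings mod 1774: 1725^1=1725, 1725^2=627, 1725^4=1075, 1725^8=751, 1725^16=1643, 1725^32=1195, 1725^64=1729, 1725^128=251, 1725^256=911, 1725^512=1463, 1725^1024=925, 1725^2048=557, 1725^4096=1573, 1725^8192=1373, 1725^16384=1141, 1725^32768=1539; 1725^34711 = 1725^1 * 1725^2 * 1725^4 * 1725^16 * 1725^128 * 1725^256 * 1725^512 * 1725^1024 * 1725^32768 = 1667 (mod 1774); answer 1667
Part 3: U2 = 1667; c = 19; a(3) = -3*(-30) - 3*(20) - 1*(19) = 11; iterating: a(3)=11, a(4)=37, a(5)=-114, a(6)=220, a(7)=-355, a(8)=519, a(9)=-712, a(10)=934; answer 934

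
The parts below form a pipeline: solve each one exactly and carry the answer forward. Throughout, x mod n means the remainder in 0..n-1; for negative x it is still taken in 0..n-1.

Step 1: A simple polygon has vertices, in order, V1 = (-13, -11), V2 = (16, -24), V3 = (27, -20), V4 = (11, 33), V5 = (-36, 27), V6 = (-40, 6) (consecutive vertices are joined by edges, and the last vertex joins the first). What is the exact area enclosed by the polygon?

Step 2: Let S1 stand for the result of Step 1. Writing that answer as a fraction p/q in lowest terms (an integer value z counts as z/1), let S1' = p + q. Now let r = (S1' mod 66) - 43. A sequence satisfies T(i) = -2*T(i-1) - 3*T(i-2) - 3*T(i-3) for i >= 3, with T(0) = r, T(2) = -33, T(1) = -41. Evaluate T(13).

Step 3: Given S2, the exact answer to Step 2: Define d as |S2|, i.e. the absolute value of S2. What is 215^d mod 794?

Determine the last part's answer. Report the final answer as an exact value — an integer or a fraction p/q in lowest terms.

289

Step 1: cross terms: (-13*-24 - 16*-11)=488, (16*-20 - 27*-24)=328, (27*33 - 11*-20)=1111, (11*27 - -36*33)=1485, (-36*6 - -40*27)=864, (-40*-11 - -13*6)=518; twice the area = |4794| = 4794; area = 2397; answer 2397
Step 2: S1 = 2397; threaded value p + q = 2398; r = -21; T(3) = -2*(-33) - 3*(-41) - 3*(-21) = 252; iterating: T(3)=252, T(4)=-282, T(5)=-93, T(6)=276, T(7)=573, T(8)=-1695, T(9)=843, T(10)=1680, T(11)=-804, T(12)=-5961, T(13)=9294; answer 9294
Step 3: S2 = 9294; d = 9294; squarings mod 794: 215^1=215, 215^2=173, 215^4=551, 215^8=293, 215^16=97, 215^32=675, 215^64=663, 215^128=487, 215^256=557, 215^512=589, 215^1024=737, 215^2048=73, 215^4096=565, 215^8192=37; 215^9294 = 215^2 * 215^4 * 215^8 * 215^64 * 215^1024 * 215^8192 = 289 (mod 794); answer 289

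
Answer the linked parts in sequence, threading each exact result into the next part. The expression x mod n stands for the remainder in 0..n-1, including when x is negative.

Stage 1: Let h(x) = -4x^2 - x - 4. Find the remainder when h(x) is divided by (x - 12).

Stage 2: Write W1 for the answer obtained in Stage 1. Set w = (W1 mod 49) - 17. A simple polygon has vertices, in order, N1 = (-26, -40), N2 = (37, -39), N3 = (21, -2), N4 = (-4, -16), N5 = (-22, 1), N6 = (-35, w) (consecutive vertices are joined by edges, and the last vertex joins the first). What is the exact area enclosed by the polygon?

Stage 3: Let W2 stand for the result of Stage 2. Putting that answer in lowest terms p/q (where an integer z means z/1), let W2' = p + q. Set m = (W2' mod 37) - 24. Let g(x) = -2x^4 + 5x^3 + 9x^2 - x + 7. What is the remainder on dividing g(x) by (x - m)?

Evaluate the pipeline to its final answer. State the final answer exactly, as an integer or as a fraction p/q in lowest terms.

Stage 1: remainder = value at the root: -4*(12)^2 - 1*(12)^1 - 4 = (-576) + (-12) + (-4) = -592; answer -592
Stage 2: W1 = -592; w = 28; cross terms: (-26*-39 - 37*-40)=2494, (37*-2 - 21*-39)=745, (21*-16 - -4*-2)=-344, (-4*1 - -22*-16)=-356, (-22*28 - -35*1)=-581, (-35*-40 - -26*28)=2128; twice the area = |4086| = 4086; area = 2043; answer 2043
Stage 3: W2 = 2043; threaded value p + q = 2044; m = -15; remainder = value at the root: -2*(-15)^4 + 5*(-15)^3 + 9*(-15)^2 - 1*(-15)^1 + 7 = (-101250) + (-16875) + (2025) + (15) + (7) = -116078; answer -116078

-116078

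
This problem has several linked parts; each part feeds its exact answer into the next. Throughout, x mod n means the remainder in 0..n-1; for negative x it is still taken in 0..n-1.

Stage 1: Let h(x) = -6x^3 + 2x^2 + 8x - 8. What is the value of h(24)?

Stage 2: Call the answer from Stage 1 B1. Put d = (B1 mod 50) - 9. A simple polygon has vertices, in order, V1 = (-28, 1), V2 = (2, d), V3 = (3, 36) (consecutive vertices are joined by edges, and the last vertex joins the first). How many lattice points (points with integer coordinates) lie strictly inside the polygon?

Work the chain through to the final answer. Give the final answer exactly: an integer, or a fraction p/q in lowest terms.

28

Stage 1: -6*(24)^3 + 2*(24)^2 + 8*(24)^1 - 8 = (-82944) + (1152) + (192) + (-8) = -81608; answer -81608
Stage 2: B1 = -81608; d = 33; cross terms: (-28*33 - 2*1)=-926, (2*36 - 3*33)=-27, (3*1 - -28*36)=1011; twice the area = |58| = 58; area = 29; boundary points = 2 + 1 + 1 = 4; strictly interior points = area - boundary/2 + 1 = 28; answer 28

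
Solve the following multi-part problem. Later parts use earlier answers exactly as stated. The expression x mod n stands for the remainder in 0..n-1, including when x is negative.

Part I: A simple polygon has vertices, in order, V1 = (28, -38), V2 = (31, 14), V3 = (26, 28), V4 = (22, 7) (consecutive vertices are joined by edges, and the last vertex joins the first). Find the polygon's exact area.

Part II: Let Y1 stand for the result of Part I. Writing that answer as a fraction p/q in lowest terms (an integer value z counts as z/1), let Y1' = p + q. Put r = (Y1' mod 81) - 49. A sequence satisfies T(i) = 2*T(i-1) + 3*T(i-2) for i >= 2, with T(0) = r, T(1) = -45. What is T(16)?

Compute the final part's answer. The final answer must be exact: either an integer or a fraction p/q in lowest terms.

Part I: cross terms: (28*14 - 31*-38)=1570, (31*28 - 26*14)=504, (26*7 - 22*28)=-434, (22*-38 - 28*7)=-1032; twice the area = |608| = 608; area = 304; answer 304
Part II: Y1 = 304; threaded value p + q = 305; r = 13; T(2) = 2*(-45) + 3*(13) = -51; iterating: T(2)=-51, T(3)=-237, T(4)=-627, T(5)=-1965, T(6)=-5811, T(7)=-17517, T(8)=-52467, T(9)=-157485, T(10)=-472371, T(11)=-1417197, T(12)=-4251507, T(13)=-12754605, T(14)=-38263731, T(15)=-114791277, T(16)=-344373747; answer -344373747

-344373747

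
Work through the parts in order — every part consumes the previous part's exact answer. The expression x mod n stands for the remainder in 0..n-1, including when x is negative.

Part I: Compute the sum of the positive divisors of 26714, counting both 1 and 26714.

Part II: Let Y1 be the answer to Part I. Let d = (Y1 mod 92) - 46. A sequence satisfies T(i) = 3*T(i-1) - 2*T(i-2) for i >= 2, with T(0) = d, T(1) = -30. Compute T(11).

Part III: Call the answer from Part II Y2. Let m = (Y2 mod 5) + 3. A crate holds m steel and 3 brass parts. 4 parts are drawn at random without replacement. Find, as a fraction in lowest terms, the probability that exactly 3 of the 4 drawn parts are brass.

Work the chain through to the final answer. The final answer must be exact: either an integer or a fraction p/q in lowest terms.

Part I: 26714 = 2 * 19^2 * 37; sigma = (1 + 2) * (1 + 19 + 361) * (1 + 37) = 3 * 381 * 38 = 43434; answer 43434
Part II: Y1 = 43434; d = -36; T(2) = 3*(-30) - 2*(-36) = -18; iterating: T(2)=-18, T(3)=6, T(4)=54, T(5)=150, T(6)=342, T(7)=726, T(8)=1494, T(9)=3030, T(10)=6102, T(11)=12246; answer 12246
Part III: Y2 = 12246; m = 4; total draws C(7,4) = 35; favorable C(3,3)*C(4,1) = 4; P = 4/35; answer 4/35

4/35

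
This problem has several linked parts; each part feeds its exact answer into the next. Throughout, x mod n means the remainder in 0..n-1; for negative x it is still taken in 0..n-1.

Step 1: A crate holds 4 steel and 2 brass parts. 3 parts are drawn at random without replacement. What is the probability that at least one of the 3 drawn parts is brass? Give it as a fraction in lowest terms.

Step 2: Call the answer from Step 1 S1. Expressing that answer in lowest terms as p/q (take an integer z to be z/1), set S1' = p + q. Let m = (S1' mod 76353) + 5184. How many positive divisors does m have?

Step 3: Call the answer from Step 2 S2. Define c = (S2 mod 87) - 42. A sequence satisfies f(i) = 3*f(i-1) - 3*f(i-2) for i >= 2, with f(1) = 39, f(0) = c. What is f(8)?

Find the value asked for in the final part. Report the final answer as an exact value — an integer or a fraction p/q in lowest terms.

Step 1: total draws C(6,3) = 20; complement C(4,3) = 4; favorable 20 - 4 = 16; P = 4/5; answer 4/5
Step 2: S1 = 4/5; threaded value p + q = 9; m = 5193; 5193 = 3^2 * 577; number of divisors = (2+1) * (1+1) = 6; answer 6
Step 3: S2 = 6; c = -36; f(2) = 3*(39) - 3*(-36) = 225; iterating: f(2)=225, f(3)=558, f(4)=999, f(5)=1323, f(6)=972, f(7)=-1053, f(8)=-6075; answer -6075

-6075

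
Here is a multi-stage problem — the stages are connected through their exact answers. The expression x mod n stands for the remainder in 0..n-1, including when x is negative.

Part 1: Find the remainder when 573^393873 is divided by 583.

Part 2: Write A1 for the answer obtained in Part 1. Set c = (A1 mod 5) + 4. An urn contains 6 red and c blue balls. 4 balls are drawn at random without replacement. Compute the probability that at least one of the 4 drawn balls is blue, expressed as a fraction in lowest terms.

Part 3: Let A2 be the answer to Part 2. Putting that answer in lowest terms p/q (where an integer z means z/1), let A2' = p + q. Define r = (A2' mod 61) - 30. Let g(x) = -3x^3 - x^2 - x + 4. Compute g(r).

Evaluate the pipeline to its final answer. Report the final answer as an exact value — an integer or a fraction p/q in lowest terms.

Part 1: squarings mod 583: 573^1=573, 573^2=100, 573^4=89, 573^8=342, 573^16=364, 573^32=155, 573^64=122, 573^128=309, 573^256=452, 573^512=254, 573^1024=386, 573^2048=331, 573^4096=540, 573^8192=100, 573^16384=89, 573^32768=342, 573^65536=364, 573^131072=155, 573^262144=122; 573^393873 = 573^1 * 573^16 * 573^128 * 573^512 * 573^131072 * 573^262144 = 408 (mod 583); answer 408
Part 2: A1 = 408; c = 7; total draws C(13,4) = 715; complement C(6,4) = 15; favorable 715 - 15 = 700; P = 140/143; answer 140/143
Part 3: A2 = 140/143; threaded value p + q = 283; r = 9; -3*(9)^3 - 1*(9)^2 - 1*(9)^1 + 4 = (-2187) + (-81) + (-9) + (4) = -2273; answer -2273

-2273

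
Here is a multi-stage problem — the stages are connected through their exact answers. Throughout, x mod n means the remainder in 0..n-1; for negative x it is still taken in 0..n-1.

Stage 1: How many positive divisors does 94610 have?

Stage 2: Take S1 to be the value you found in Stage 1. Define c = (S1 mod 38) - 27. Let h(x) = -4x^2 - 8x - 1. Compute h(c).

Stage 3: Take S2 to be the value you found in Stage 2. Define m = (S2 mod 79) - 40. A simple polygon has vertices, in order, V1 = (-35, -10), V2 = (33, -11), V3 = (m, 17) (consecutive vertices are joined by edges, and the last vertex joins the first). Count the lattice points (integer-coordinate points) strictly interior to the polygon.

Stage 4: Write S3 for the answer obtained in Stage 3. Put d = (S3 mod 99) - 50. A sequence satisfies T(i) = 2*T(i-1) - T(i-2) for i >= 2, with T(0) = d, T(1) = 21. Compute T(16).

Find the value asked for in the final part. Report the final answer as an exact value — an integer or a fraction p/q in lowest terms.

411

Stage 1: 94610 = 2 * 5 * 9461; number of divisors = (1+1) * (1+1) * (1+1) = 8; answer 8
Stage 2: S1 = 8; c = -19; -4*(-19)^2 - 8*(-19)^1 - 1 = (-1444) + (152) + (-1) = -1293; answer -1293
Stage 3: S2 = -1293; m = 10; cross terms: (-35*-11 - 33*-10)=715, (33*17 - 10*-11)=671, (10*-10 - -35*17)=495; twice the area = |1881| = 1881; area = 1881/2; boundary points = 1 + 1 + 9 = 11; strictly interior points = area - boundary/2 + 1 = 936; answer 936
Stage 4: S3 = 936; d = -5; T(2) = 2*(21) - 1*(-5) = 47; iterating: T(2)=47, T(3)=73, T(4)=99, T(5)=125, T(6)=151, T(7)=177, T(8)=203, T(9)=229, T(10)=255, T(11)=281, T(12)=307, T(13)=333, T(14)=359, T(15)=385, T(16)=411; answer 411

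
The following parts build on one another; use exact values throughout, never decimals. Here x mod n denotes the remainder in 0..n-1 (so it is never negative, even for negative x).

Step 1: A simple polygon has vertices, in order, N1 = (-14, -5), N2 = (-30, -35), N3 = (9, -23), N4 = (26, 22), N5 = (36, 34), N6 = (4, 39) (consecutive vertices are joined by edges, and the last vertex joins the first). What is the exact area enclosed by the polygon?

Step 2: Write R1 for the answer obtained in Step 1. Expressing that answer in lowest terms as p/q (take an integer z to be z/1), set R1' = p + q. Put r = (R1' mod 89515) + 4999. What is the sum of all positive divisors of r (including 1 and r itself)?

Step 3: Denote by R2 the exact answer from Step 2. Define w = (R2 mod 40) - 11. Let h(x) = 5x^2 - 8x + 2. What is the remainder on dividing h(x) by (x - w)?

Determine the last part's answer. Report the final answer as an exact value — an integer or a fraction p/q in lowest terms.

Step 1: cross terms: (-14*-35 - -30*-5)=340, (-30*-23 - 9*-35)=1005, (9*22 - 26*-23)=796, (26*34 - 36*22)=92, (36*39 - 4*34)=1268, (4*-5 - -14*39)=526; twice the area = |4027| = 4027; area = 4027/2; answer 4027/2
Step 2: R1 = 4027/2; threaded value p + q = 4029; r = 9028; 9028 = 2^2 * 37 * 61; sigma = (1 + 2 + 4) * (1 + 37) * (1 + 61) = 7 * 38 * 62 = 16492; answer 16492
Step 3: R2 = 16492; w = 1; remainder = value at the root: 5*(1)^2 - 8*(1)^1 + 2 = (5) + (-8) + (2) = -1; answer -1

-1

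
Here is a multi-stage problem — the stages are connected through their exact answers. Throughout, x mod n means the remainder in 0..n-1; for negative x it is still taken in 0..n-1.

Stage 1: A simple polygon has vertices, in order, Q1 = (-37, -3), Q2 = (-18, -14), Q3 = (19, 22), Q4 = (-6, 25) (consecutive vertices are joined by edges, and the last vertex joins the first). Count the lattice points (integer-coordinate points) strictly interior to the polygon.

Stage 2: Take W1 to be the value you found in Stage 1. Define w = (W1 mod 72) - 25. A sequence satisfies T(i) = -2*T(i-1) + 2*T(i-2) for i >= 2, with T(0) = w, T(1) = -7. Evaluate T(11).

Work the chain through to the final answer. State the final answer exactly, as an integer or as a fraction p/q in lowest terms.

Stage 1: cross terms: (-37*-14 - -18*-3)=464, (-18*22 - 19*-14)=-130, (19*25 - -6*22)=607, (-6*-3 - -37*25)=943; twice the area = |1884| = 1884; area = 942; boundary points = 1 + 1 + 1 + 1 = 4; strictly interior points = area - boundary/2 + 1 = 941; answer 941
Stage 2: W1 = 941; w = -20; T(2) = -2*(-7) + 2*(-20) = -26; iterating: T(2)=-26, T(3)=38, T(4)=-128, T(5)=332, T(6)=-920, T(7)=2504, T(8)=-6848, T(9)=18704, T(10)=-51104, T(11)=139616; answer 139616

139616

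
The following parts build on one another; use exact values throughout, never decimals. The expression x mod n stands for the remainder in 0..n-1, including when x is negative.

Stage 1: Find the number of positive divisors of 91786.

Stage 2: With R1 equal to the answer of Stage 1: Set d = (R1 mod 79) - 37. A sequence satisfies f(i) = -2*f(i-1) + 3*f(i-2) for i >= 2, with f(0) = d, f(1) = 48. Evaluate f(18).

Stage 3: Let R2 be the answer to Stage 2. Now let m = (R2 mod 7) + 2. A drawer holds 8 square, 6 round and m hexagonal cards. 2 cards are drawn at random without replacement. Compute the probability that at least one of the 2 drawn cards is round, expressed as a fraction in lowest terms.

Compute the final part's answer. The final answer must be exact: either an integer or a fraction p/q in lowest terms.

Stage 1: 91786 = 2 * 45893; number of divisors = (1+1) * (1+1) = 4; answer 4
Stage 2: R1 = 4; d = -33; f(2) = -2*(48) + 3*(-33) = -195; iterating: f(2)=-195, f(3)=534, f(4)=-1653, f(5)=4908, f(6)=-14775, f(7)=44274, f(8)=-132873, f(9)=398568, f(10)=-1195755, f(11)=3587214, f(12)=-10761693, f(13)=32285028, f(14)=-96855135, f(15)=290565354, f(16)=-871696113, f(17)=2615088288, f(18)=-7845264915; answer -7845264915
Stage 3: R2 = -7845264915; m = 4; total draws C(18,2) = 153; complement C(12,2) = 66; favorable 153 - 66 = 87; P = 29/51; answer 29/51

29/51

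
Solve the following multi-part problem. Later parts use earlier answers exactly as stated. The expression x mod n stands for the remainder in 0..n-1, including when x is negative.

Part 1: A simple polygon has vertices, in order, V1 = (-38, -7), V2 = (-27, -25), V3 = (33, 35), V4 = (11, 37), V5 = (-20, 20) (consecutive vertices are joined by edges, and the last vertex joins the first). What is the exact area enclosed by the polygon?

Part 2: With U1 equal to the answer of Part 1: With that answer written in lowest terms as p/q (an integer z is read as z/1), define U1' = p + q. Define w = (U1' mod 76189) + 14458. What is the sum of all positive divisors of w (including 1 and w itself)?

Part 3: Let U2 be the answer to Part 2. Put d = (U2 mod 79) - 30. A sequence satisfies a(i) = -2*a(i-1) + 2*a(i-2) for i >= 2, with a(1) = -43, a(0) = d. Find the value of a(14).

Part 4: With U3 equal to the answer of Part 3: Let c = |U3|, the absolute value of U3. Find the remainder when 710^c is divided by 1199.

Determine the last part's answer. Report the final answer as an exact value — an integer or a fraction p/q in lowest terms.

727

Part 1: cross terms: (-38*-25 - -27*-7)=761, (-27*35 - 33*-25)=-120, (33*37 - 11*35)=836, (11*20 - -20*37)=960, (-20*-7 - -38*20)=900; twice the area = |3337| = 3337; area = 3337/2; answer 3337/2
Part 2: U1 = 3337/2; threaded value p + q = 3339; w = 17797; 17797 = 13 * 37^2; sigma = (1 + 13) * (1 + 37 + 1369) = 14 * 1407 = 19698; answer 19698
Part 3: U2 = 19698; d = -3; a(2) = -2*(-43) + 2*(-3) = 80; iterating: a(2)=80, a(3)=-246, a(4)=652, a(5)=-1796, a(6)=4896, a(7)=-13384, a(8)=36560, a(9)=-99888, a(10)=272896, a(11)=-745568, a(12)=2036928, a(13)=-5564992, a(14)=15203840; answer 15203840
Part 4: U3 = 15203840; c = 15203840; squarings mod 1199: 710^1=710, 710^2=520, 710^4=625, 710^8=950, 710^16=852, 710^32=509, 710^64=97, 710^128=1016, 710^256=1116, 710^512=894, 710^1024=702, 710^2048=15, 710^4096=225, 710^8192=267, 710^16384=548, 710^32768=554, 710^65536=1171, 710^131072=784, 710^262144=768, 710^524288=1115, 710^1048576=1061, 710^2097152=1059, 710^4194304=416, 710^8388608=400; 710^15203840 = 710^512 * 710^1024 * 710^2048 * 710^4096 * 710^8192 * 710^16384 * 710^32768 * 710^65536 * 710^131072 * 710^262144 * 710^2097152 * 710^4194304 * 710^8388608 = 727 (mod 1199); answer 727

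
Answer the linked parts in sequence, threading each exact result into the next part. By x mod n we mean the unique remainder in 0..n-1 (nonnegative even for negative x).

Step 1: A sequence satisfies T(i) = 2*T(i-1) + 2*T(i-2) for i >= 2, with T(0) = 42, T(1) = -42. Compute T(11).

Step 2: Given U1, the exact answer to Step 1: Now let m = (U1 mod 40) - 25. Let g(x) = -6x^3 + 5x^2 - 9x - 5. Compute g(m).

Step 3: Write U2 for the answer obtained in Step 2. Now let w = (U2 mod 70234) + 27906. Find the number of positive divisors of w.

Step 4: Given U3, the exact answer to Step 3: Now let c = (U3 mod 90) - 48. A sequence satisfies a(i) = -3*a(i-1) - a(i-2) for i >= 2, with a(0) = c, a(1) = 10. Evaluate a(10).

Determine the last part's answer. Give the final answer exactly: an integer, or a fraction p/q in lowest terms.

Step 1: T(2) = 2*(-42) + 2*(42) = 0; iterating: T(2)=0, T(3)=-84, T(4)=-168, T(5)=-504, T(6)=-1344, T(7)=-3696, T(8)=-10080, T(9)=-27552, T(10)=-75264, T(11)=-205632; answer -205632
Step 2: U1 = -205632; m = -17; -6*(-17)^3 + 5*(-17)^2 - 9*(-17)^1 - 5 = (29478) + (1445) + (153) + (-5) = 31071; answer 31071
Step 3: U2 = 31071; w = 58977; 58977 = 3^2 * 6553; number of divisors = (2+1) * (1+1) = 6; answer 6
Step 4: U3 = 6; c = -42; a(2) = -3*(10) - 1*(-42) = 12; iterating: a(2)=12, a(3)=-46, a(4)=126, a(5)=-332, a(6)=870, a(7)=-2278, a(8)=5964, a(9)=-15614, a(10)=40878; answer 40878

40878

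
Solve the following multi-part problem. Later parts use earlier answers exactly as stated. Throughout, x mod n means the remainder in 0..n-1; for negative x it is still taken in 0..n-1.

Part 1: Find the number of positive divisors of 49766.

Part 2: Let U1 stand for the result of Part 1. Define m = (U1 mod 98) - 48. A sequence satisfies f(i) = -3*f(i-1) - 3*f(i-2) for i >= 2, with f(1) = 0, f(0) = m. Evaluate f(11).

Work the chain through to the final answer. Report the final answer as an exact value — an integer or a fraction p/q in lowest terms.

29160

Part 1: 49766 = 2 * 149 * 167; number of divisors = (1+1) * (1+1) * (1+1) = 8; answer 8
Part 2: U1 = 8; m = -40; f(2) = -3*(0) - 3*(-40) = 120; iterating: f(2)=120, f(3)=-360, f(4)=720, f(5)=-1080, f(6)=1080, f(7)=0, f(8)=-3240, f(9)=9720, f(10)=-19440, f(11)=29160; answer 29160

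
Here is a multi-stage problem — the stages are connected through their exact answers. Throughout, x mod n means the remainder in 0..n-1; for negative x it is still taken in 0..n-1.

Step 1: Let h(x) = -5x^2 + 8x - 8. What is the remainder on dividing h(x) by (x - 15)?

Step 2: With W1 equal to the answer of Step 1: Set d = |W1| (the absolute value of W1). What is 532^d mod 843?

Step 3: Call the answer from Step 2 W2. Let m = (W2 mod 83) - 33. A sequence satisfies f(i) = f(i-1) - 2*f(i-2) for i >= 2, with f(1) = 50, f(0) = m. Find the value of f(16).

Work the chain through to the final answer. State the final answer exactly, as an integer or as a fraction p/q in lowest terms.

11770

Step 1: remainder = value at the root: -5*(15)^2 + 8*(15)^1 - 8 = (-1125) + (120) + (-8) = -1013; answer -1013
Step 2: W1 = -1013; d = 1013; squarings mod 843: 532^1=532, 532^2=619, 532^4=439, 532^8=517, 532^16=58, 532^32=835, 532^64=64, 532^128=724, 532^256=673, 532^512=238; 532^1013 = 532^1 * 532^4 * 532^16 * 532^32 * 532^64 * 532^128 * 532^256 * 532^512 = 322 (mod 843); answer 322
Step 3: W2 = 322; m = 40; f(2) = 1*(50) - 2*(40) = -30; iterating: f(2)=-30, f(3)=-130, f(4)=-70, f(5)=190, f(6)=330, f(7)=-50, f(8)=-710, f(9)=-610, f(10)=810, f(11)=2030, f(12)=410, f(13)=-3650, f(14)=-4470, f(15)=2830, f(16)=11770; answer 11770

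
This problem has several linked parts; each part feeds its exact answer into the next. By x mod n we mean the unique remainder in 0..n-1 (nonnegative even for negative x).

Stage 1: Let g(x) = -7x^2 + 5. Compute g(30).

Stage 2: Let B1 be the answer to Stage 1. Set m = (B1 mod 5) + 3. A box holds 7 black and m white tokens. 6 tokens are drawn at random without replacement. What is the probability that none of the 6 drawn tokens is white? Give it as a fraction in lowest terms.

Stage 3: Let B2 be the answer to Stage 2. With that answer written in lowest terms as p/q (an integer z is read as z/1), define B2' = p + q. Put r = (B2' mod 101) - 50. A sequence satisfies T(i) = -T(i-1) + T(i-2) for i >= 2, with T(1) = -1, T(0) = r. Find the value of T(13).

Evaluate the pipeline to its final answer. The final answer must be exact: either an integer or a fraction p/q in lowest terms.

2503

Stage 1: -7*(30)^2 + 5 = (-6300) + (5) = -6295; answer -6295
Stage 2: B1 = -6295; m = 3; total draws C(10,6) = 210; favorable C(7,6) = 7; P = 1/30; answer 1/30
Stage 3: B2 = 1/30; threaded value p + q = 31; r = -19; T(2) = -1*(-1) + 1*(-19) = -18; iterating: T(2)=-18, T(3)=17, T(4)=-35, T(5)=52, T(6)=-87, T(7)=139, T(8)=-226, T(9)=365, T(10)=-591, T(11)=956, T(12)=-1547, T(13)=2503; answer 2503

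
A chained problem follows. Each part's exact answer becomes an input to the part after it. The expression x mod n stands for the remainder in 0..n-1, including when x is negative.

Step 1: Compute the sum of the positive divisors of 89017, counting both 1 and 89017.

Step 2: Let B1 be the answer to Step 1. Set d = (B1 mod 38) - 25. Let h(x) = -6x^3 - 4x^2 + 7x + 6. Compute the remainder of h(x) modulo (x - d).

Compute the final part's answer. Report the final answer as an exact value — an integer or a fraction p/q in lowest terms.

111

Step 1: 89017 is prime, so its only divisors are 1 and 89017; sigma = 1 + 89017 = 89018; answer 89018
Step 2: B1 = 89018; d = -3; remainder = value at the root: -6*(-3)^3 - 4*(-3)^2 + 7*(-3)^1 + 6 = (162) + (-36) + (-21) + (6) = 111; answer 111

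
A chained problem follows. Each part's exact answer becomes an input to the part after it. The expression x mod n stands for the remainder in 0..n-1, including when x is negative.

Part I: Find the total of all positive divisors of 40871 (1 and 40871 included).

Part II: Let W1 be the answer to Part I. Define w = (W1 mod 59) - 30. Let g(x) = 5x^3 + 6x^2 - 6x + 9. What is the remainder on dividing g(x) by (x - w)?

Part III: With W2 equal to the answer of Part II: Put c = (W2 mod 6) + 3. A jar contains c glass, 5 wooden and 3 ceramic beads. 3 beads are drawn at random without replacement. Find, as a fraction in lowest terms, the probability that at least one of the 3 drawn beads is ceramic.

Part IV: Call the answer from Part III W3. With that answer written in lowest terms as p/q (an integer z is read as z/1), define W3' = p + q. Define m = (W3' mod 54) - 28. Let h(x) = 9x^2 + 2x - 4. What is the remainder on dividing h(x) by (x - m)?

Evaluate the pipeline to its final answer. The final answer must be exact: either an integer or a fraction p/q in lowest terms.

Part I: 40871 = 23 * 1777; sigma = (1 + 23) * (1 + 1777) = 24 * 1778 = 42672; answer 42672
Part II: W1 = 42672; w = -15; remainder = value at the root: 5*(-15)^3 + 6*(-15)^2 - 6*(-15)^1 + 9 = (-16875) + (1350) + (90) + (9) = -15426; answer -15426
Part III: W2 = -15426; c = 3; total draws C(11,3) = 165; complement C(8,3) = 56; favorable 165 - 56 = 109; P = 109/165; answer 109/165
Part IV: W3 = 109/165; threaded value p + q = 274; m = -24; remainder = value at the root: 9*(-24)^2 + 2*(-24)^1 - 4 = (5184) + (-48) + (-4) = 5132; answer 5132

5132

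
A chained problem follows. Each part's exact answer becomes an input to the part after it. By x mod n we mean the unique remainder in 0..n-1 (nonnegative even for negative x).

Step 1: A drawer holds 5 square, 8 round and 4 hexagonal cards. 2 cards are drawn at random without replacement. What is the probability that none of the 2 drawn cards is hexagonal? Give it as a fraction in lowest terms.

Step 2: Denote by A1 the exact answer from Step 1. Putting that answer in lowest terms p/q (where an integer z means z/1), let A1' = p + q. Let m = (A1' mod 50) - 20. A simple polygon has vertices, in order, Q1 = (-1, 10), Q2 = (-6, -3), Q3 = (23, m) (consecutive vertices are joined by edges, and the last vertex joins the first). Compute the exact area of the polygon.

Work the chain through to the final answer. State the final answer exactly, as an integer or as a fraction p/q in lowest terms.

Step 1: total draws C(17,2) = 136; favorable C(13,2) = 78; P = 39/68; answer 39/68
Step 2: A1 = 39/68; threaded value p + q = 107; m = -13; cross terms: (-1*-3 - -6*10)=63, (-6*-13 - 23*-3)=147, (23*10 - -1*-13)=217; twice the area = |427| = 427; area = 427/2; answer 427/2

427/2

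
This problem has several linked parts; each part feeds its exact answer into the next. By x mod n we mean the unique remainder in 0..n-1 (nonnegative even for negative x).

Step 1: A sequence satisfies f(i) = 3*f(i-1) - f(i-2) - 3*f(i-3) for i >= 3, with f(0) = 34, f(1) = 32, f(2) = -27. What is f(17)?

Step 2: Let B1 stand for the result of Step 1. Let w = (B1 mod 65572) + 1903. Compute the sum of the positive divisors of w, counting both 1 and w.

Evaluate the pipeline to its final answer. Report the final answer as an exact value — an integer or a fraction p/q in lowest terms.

33512

Step 1: f(3) = 3*(-27) - 1*(32) - 3*(34) = -215; iterating: f(3)=-215, f(4)=-714, f(5)=-1846, f(6)=-4179, f(7)=-8549, f(8)=-15930, f(9)=-26704, f(10)=-38535, f(11)=-41111, f(12)=-4686, f(13)=142658, f(14)=555993, f(15)=1539379, f(16)=3634170, f(17)=7695152; answer 7695152
Step 2: B1 = 7695152; w = 25131; 25131 = 3 * 8377; sigma = (1 + 3) * (1 + 8377) = 4 * 8378 = 33512; answer 33512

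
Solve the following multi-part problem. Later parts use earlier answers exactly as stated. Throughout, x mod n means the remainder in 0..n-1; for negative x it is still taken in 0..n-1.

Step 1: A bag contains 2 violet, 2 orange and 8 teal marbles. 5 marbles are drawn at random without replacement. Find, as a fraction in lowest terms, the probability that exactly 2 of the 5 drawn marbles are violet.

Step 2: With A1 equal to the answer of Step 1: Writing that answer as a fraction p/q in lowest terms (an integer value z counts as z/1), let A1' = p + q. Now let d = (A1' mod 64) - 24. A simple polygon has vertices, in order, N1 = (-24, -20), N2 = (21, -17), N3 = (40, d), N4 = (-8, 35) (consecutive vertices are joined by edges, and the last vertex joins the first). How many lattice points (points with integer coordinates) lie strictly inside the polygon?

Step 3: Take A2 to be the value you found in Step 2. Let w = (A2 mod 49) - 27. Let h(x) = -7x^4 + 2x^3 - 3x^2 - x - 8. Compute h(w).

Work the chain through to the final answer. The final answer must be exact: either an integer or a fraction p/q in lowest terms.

Step 1: total draws C(12,5) = 792; favorable C(2,2)*C(10,3) = 120; P = 5/33; answer 5/33
Step 2: A1 = 5/33; threaded value p + q = 38; d = 14; cross terms: (-24*-17 - 21*-20)=828, (21*14 - 40*-17)=974, (40*35 - -8*14)=1512, (-8*-20 - -24*35)=1000; twice the area = |4314| = 4314; area = 2157; boundary points = 3 + 1 + 3 + 1 = 8; strictly interior points = area - boundary/2 + 1 = 2154; answer 2154
Step 3: A2 = 2154; w = 20; -7*(20)^4 + 2*(20)^3 - 3*(20)^2 - 1*(20)^1 - 8 = (-1120000) + (16000) + (-1200) + (-20) + (-8) = -1105228; answer -1105228

-1105228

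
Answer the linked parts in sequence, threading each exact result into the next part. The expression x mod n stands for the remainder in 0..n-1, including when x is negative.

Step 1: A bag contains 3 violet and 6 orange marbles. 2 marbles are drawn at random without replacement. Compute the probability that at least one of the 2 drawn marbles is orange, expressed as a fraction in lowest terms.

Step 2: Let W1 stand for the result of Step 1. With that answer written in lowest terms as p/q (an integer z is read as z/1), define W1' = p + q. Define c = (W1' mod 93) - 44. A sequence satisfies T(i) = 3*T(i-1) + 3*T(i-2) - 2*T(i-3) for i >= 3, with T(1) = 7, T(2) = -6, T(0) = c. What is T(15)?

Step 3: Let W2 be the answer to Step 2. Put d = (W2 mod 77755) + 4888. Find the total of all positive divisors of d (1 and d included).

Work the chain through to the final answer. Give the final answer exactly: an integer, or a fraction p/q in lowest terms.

181440

Step 1: total draws C(9,2) = 36; complement C(3,2) = 3; favorable 36 - 3 = 33; P = 11/12; answer 11/12
Step 2: W1 = 11/12; threaded value p + q = 23; c = -21; T(3) = 3*(-6) + 3*(7) - 2*(-21) = 45; iterating: T(3)=45, T(4)=103, T(5)=456, T(6)=1587, T(7)=5923, T(8)=21618, T(9)=79449, T(10)=291355, T(11)=1069176, T(12)=3922695, T(13)=14392903, T(14)=52808442, T(15)=193758645; answer 193758645
Step 3: W2 = 193758645; d = 75828; 75828 = 2^2 * 3 * 71 * 89; sigma = (1 + 2 + 4) * (1 + 3) * (1 + 71) * (1 + 89) = 7 * 4 * 72 * 90 = 181440; answer 181440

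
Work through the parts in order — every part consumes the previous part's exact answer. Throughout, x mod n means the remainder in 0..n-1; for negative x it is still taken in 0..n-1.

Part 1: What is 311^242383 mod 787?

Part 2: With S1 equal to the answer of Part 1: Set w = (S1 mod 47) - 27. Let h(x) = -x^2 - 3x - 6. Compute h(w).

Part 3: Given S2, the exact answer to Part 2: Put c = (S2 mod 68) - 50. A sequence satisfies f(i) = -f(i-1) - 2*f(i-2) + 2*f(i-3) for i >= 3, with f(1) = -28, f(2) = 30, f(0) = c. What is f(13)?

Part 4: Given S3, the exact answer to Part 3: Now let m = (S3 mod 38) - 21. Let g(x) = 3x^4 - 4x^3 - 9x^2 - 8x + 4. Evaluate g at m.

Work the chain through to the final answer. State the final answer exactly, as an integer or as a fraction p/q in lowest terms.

Part 1: squarings mod 787: 311^1=311, 311^2=707, 311^4=104, 311^8=585, 311^16=667, 311^32=234, 311^64=453, 311^128=589, 311^256=641, 311^512=67, 311^1024=554, 311^2048=773, 311^4096=196, 311^8192=640, 311^16384=360, 311^32768=532, 311^65536=491, 311^131072=259; 311^242383 = 311^1 * 311^2 * 311^4 * 311^8 * 311^64 * 311^128 * 311^512 * 311^4096 * 311^8192 * 311^32768 * 311^65536 * 311^131072 = 144 (mod 787); answer 144
Part 2: S1 = 144; w = -24; -1*(-24)^2 - 3*(-24)^1 - 6 = (-576) + (72) + (-6) = -510; answer -510
Part 3: S2 = -510; c = -16; f(3) = -1*(30) - 2*(-28) + 2*(-16) = -6; iterating: f(3)=-6, f(4)=-110, f(5)=182, f(6)=26, f(7)=-610, f(8)=922, f(9)=350, f(10)=-3414, f(11)=4558, f(12)=2970, f(13)=-18914; answer -18914
Part 4: S3 = -18914; m = -11; 3*(-11)^4 - 4*(-11)^3 - 9*(-11)^2 - 8*(-11)^1 + 4 = (43923) + (5324) + (-1089) + (88) + (4) = 48250; answer 48250

48250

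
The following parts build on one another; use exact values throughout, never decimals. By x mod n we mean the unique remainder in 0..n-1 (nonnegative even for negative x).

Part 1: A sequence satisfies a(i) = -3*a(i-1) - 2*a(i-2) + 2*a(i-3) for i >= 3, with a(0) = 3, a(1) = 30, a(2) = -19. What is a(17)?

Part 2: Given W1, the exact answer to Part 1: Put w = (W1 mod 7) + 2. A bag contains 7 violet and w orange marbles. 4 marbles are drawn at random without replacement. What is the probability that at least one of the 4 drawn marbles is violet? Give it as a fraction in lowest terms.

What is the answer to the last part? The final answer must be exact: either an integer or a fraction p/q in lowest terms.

98/99

Part 1: a(3) = -3*(-19) - 2*(30) + 2*(3) = 3; iterating: a(3)=3, a(4)=89, a(5)=-311, a(6)=761, a(7)=-1483, a(8)=2305, a(9)=-2427, a(10)=-295, a(11)=10349, a(12)=-35311, a(13)=84645, a(14)=-162615, a(15)=247933, a(16)=-249279, a(17)=-73259; answer -73259
Part 2: W1 = -73259; w = 5; total draws C(12,4) = 495; complement C(5,4) = 5; favorable 495 - 5 = 490; P = 98/99; answer 98/99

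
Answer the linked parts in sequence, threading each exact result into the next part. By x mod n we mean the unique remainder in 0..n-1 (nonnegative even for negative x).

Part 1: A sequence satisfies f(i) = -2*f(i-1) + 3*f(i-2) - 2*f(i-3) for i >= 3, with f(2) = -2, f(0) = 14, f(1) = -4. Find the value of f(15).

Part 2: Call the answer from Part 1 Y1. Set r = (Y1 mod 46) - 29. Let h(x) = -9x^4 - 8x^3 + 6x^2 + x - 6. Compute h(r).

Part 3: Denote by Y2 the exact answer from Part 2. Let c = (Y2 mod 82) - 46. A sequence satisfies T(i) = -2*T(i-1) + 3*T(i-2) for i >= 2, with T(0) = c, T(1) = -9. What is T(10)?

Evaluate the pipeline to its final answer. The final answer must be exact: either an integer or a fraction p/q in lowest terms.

191910

Part 1: f(3) = -2*(-2) + 3*(-4) - 2*(14) = -36; iterating: f(3)=-36, f(4)=74, f(5)=-252, f(6)=798, f(7)=-2500, f(8)=7898, f(9)=-24892, f(10)=78478, f(11)=-247428, f(12)=780074, f(13)=-2459388, f(14)=7753854, f(15)=-24446020; answer -24446020
Part 2: Y1 = -24446020; r = 7; -9*(7)^4 - 8*(7)^3 + 6*(7)^2 + 1*(7)^1 - 6 = (-21609) + (-2744) + (294) + (7) + (-6) = -24058; answer -24058
Part 3: Y2 = -24058; c = 4; T(2) = -2*(-9) + 3*(4) = 30; iterating: T(2)=30, T(3)=-87, T(4)=264, T(5)=-789, T(6)=2370, T(7)=-7107, T(8)=21324, T(9)=-63969, T(10)=191910; answer 191910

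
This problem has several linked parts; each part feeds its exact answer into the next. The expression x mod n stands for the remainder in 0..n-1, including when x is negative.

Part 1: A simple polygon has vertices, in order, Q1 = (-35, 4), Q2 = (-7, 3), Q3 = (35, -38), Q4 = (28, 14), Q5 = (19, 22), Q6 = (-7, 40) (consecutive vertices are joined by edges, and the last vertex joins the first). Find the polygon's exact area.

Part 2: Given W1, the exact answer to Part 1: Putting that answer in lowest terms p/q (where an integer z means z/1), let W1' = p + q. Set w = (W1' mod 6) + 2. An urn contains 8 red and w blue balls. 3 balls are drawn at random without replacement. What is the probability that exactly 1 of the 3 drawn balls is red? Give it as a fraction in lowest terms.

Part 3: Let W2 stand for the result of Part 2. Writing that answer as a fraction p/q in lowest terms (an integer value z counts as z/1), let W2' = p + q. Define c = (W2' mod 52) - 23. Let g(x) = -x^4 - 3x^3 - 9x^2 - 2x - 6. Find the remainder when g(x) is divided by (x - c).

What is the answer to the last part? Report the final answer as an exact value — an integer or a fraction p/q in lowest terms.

Part 1: cross terms: (-35*3 - -7*4)=-77, (-7*-38 - 35*3)=161, (35*14 - 28*-38)=1554, (28*22 - 19*14)=350, (19*40 - -7*22)=914, (-7*4 - -35*40)=1372; twice the area = |4274| = 4274; area = 2137; answer 2137
Part 2: W1 = 2137; threaded value p + q = 2138; w = 4; total draws C(12,3) = 220; favorable C(8,1)*C(4,2) = 48; P = 12/55; answer 12/55
Part 3: W2 = 12/55; threaded value p + q = 67; c = -8; remainder = value at the root: -1*(-8)^4 - 3*(-8)^3 - 9*(-8)^2 - 2*(-8)^1 - 6 = (-4096) + (1536) + (-576) + (16) + (-6) = -3126; answer -3126

-3126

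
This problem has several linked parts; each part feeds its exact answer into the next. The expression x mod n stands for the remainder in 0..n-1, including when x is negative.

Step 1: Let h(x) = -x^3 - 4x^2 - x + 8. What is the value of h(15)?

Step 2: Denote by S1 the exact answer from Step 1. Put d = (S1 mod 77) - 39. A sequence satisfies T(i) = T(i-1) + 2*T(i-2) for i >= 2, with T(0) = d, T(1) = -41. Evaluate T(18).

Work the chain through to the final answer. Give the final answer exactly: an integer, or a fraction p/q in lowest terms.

-4369059

Step 1: -1*(15)^3 - 4*(15)^2 - 1*(15)^1 + 8 = (-3375) + (-900) + (-15) + (8) = -4282; answer -4282
Step 2: S1 = -4282; d = -9; T(2) = 1*(-41) + 2*(-9) = -59; iterating: T(2)=-59, T(3)=-141, T(4)=-259, T(5)=-541, T(6)=-1059, T(7)=-2141, T(8)=-4259, T(9)=-8541, T(10)=-17059, T(11)=-34141, T(12)=-68259, T(13)=-136541, T(14)=-273059, T(15)=-546141, T(16)=-1092259, T(17)=-2184541, T(18)=-4369059; answer -4369059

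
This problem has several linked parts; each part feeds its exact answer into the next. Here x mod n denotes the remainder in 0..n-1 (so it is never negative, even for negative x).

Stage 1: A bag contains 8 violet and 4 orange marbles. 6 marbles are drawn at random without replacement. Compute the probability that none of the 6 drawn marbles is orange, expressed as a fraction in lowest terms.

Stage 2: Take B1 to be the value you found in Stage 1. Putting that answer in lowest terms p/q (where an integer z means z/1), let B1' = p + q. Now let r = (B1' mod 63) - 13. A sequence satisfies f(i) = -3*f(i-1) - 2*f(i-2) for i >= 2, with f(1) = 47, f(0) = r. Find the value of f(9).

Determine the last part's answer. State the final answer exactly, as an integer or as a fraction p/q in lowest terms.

34727

Stage 1: total draws C(12,6) = 924; favorable C(8,6) = 28; P = 1/33; answer 1/33
Stage 2: B1 = 1/33; threaded value p + q = 34; r = 21; f(2) = -3*(47) - 2*(21) = -183; iterating: f(2)=-183, f(3)=455, f(4)=-999, f(5)=2087, f(6)=-4263, f(7)=8615, f(8)=-17319, f(9)=34727; answer 34727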